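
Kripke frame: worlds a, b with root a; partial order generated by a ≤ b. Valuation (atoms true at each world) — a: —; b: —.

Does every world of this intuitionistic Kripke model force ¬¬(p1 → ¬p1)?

Yes

a ⊩ ¬¬(p1 → ¬p1): no world accessible from a forces ¬(p1 → ¬p1).
Since the root a forces ¬¬(p1 → ¬p1) and forcing is persistent (monotone upward), every world forces it.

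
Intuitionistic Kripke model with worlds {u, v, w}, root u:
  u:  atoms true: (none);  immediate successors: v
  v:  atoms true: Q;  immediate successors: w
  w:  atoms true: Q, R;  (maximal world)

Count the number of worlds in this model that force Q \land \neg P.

u: does not force it — u \nVdash Q \land \neg P since u fails Q.
v: forces it.
w: forces it.
Worlds forcing the formula: {v, w}.

2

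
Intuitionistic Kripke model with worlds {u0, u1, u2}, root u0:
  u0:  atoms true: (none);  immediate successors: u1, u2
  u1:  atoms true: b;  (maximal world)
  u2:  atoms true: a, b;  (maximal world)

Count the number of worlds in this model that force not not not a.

1

u0: does not force it — u0 does not force not not not a since u2 is accessible from u0 and u2 forces not not a.
u1: forces it.
u2: does not force it.
Worlds forcing the formula: {u1}.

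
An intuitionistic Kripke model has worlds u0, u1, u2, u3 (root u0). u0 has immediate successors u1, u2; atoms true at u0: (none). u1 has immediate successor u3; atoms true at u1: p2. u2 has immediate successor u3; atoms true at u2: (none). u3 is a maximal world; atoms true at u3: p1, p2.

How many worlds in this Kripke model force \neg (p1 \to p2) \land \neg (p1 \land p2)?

u0: does not force it — u0 \nVdash \neg (p1 \to p2) \land \neg (p1 \land p2) since u0 fails \neg (p1 \to p2).
u1: does not force it — u1 \nVdash \neg (p1 \to p2) \land \neg (p1 \land p2) since u1 fails \neg (p1 \to p2).
u2: does not force it — u2 \nVdash \neg (p1 \to p2) \land \neg (p1 \land p2) since u2 fails \neg (p1 \to p2).
u3: does not force it.
Worlds forcing the formula: { }.

0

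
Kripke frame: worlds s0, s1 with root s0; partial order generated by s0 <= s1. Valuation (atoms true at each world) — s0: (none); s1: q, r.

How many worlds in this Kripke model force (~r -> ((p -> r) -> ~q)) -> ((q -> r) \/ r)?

2

s0: forces it.
s1: forces it.
Worlds forcing the formula: {s0, s1}.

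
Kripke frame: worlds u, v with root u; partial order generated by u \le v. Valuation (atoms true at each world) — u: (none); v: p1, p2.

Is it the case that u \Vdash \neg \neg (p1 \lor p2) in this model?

Yes

u \Vdash \neg \neg (p1 \lor p2): no world accessible from u forces \neg (p1 \lor p2).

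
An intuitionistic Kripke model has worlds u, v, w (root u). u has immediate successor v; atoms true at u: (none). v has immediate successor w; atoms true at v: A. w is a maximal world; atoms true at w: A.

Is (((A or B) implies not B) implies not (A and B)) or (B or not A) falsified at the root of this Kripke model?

u forces (((A or B) implies not B) implies not (A and B)) or (B or not A) via the disjunct ((A or B) implies not B) implies not (A and B).
So the root u forces (((A or B) implies not B) implies not (A and B)) or (B or not A); the model is not a countermodel.

No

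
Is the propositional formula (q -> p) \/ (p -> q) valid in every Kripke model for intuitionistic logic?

This is the Gödel–Dummett linearity axiom, which is not intuitionistically valid.
A Kripke countermodel: worlds a, b, c; order generated by a <= b, a <= c; atoms true at each world — a:{}; b:{q}; c:{p}.
a ||-/- (q -> p) \/ (p -> q): neither disjunct is forced at a.
a ||-/- q -> p: at the accessible world b, b ||- q but b ||-/- p.
b lacks atom p, so b ||-/- p.
So the root a does not force the formula.

No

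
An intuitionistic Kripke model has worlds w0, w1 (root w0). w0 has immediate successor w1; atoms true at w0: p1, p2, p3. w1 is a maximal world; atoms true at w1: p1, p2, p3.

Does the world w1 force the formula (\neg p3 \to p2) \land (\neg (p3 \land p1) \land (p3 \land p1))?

w1 \nVdash (\neg p3 \to p2) \land (\neg (p3 \land p1) \land (p3 \land p1)) since w1 fails \neg (p3 \land p1) \land (p3 \land p1).

No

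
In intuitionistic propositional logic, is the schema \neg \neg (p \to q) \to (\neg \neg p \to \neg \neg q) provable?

This is the distribution of double negation over implication, which is intuitionistically derivable.
Assume \neg \neg (p \to q) and \neg \neg p; suppose \neg q. Then p \to q would give \neg p (by contraposition), contradicting \neg \neg p; so \neg (p \to q), contradicting \neg \neg (p \to q). Hence \neg \neg q.

Yes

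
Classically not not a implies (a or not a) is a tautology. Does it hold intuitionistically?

This is a variant of double-negation elimination (deriving excluded middle from double negation), which is not intuitionistically valid.
A Kripke countermodel: worlds u0, u1; order generated by u0 <= u1; atoms true at each world — u0:{}; u1:{a}.
u0 does not force not not a implies (a or not a): already at u0 itself, u0 forces not not a but u0 does not force a or not a.
u0 does not force a or not a: neither disjunct is forced at u0.
u0 lacks atom a, so u0 does not force a.
So the root u0 does not force the formula.

No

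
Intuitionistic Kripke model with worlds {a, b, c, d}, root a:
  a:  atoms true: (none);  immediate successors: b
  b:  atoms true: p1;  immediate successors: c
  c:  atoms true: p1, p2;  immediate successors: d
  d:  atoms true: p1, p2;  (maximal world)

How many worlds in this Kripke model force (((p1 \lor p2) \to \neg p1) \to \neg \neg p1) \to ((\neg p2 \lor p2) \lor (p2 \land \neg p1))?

2

a: does not force it — a \nVdash (((p1 \lor p2) \to \neg p1) \to \neg \neg p1) \to ((\neg p2 \lor p2) \lor (p2 \land \neg p1)): already at a itself, a \Vdash ((p1 \lor p2) \to \neg p1) \to \neg \neg p1 but a \nVdash (\neg p2 \lor p2) \lor (p2 \land \neg p1).
b: does not force it.
c: forces it.
d: forces it.
Worlds forcing the formula: {c, d}.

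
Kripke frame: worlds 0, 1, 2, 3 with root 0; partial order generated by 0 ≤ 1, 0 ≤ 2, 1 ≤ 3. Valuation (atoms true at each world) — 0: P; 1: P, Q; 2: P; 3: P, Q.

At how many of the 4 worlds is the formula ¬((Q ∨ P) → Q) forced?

1

0: does not force it — 0 ⊮ ¬((Q ∨ P) → Q) since 1 is accessible from 0 and 1 ⊩ (Q ∨ P) → Q.
1: does not force it — 1 ⊮ ¬((Q ∨ P) → Q) since 1 is accessible from 1 and 1 ⊩ (Q ∨ P) → Q.
2: forces it.
3: does not force it — 3 ⊮ ¬((Q ∨ P) → Q) since 3 is accessible from 3 and 3 ⊩ (Q ∨ P) → Q.
Worlds forcing the formula: {2}.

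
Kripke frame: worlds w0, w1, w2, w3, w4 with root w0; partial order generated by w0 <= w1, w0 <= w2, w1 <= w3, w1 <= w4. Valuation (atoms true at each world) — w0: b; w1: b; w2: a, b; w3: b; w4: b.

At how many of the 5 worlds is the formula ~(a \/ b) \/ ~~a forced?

1

w0: does not force it — w0 ||-/- ~(a \/ b) \/ ~~a: neither disjunct is forced at w0.
w1: does not force it — w1 ||-/- ~(a \/ b) \/ ~~a: neither disjunct is forced at w1.
w2: forces it.
w3: does not force it — w3 ||-/- ~(a \/ b) \/ ~~a: neither disjunct is forced at w3.
w4: does not force it.
Worlds forcing the formula: {w2}.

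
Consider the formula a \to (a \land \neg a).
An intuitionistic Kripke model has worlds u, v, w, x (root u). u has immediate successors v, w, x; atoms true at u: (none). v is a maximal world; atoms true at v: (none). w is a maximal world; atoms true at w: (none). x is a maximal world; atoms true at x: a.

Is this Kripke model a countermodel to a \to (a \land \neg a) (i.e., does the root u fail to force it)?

u \nVdash a \to (a \land \neg a): at the accessible world x, x \Vdash a but x \nVdash a \land \neg a.
x \nVdash a \land \neg a since x fails \neg a.
So the root u does not force a \to (a \land \neg a); the model is a countermodel.

Yes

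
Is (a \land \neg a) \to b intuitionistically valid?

Yes

This is an instance of ex falso quodlibet, which is intuitionistically derivable.
No world can force both a and \neg a, so the antecedent a \land \neg a is never forced and the implication holds vacuously at every world.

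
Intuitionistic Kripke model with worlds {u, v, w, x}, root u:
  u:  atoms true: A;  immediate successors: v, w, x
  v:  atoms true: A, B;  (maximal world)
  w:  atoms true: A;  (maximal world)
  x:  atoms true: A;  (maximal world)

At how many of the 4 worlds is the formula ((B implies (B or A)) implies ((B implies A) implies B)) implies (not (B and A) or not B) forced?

u: does not force it — u does not force ((B implies (B or A)) implies ((B implies A) implies B)) implies (not (B and A) or not B): at the accessible world v, v forces (B implies (B or A)) implies ((B implies A) implies B) but v does not force not (B and A) or not B.
v: does not force it — v does not force ((B implies (B or A)) implies ((B implies A) implies B)) implies (not (B and A) or not B): already at v itself, v forces (B implies (B or A)) implies ((B implies A) implies B) but v does not force not (B and A) or not B.
w: forces it.
x: forces it.
Worlds forcing the formula: {w, x}.

2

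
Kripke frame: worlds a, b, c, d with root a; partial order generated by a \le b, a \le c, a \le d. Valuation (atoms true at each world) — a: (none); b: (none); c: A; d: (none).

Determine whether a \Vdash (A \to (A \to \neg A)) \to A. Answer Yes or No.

No

a \nVdash (A \to (A \to \neg A)) \to A: at the accessible world b, b \Vdash A \to (A \to \neg A) but b \nVdash A.
b lacks atom A, so b \nVdash A.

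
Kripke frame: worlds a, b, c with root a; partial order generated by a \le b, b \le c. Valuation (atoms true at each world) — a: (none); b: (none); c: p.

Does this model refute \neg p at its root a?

a \nVdash \neg p since c is accessible from a and c \Vdash p.
So the root a does not force \neg p; the model is a countermodel.

Yes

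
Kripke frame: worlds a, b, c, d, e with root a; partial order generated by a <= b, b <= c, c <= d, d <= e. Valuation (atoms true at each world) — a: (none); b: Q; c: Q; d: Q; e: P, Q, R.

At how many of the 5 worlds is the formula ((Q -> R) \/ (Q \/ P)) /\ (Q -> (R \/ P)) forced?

a: does not force it — a ||-/- ((Q -> R) \/ (Q \/ P)) /\ (Q -> (R \/ P)) since a fails (Q -> R) \/ (Q \/ P).
b: does not force it — b ||-/- ((Q -> R) \/ (Q \/ P)) /\ (Q -> (R \/ P)) since b fails Q -> (R \/ P).
c: does not force it — c ||-/- ((Q -> R) \/ (Q \/ P)) /\ (Q -> (R \/ P)) since c fails Q -> (R \/ P).
d: does not force it.
e: forces it.
Worlds forcing the formula: {e}.

1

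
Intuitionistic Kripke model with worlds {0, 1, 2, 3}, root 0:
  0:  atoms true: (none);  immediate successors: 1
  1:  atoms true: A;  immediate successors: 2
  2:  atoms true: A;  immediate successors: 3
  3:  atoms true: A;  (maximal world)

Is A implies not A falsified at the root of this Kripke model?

0 does not force A implies not A: at the accessible world 1, 1 forces A but 1 does not force not A.
1 does not force not A since 1 is accessible from 1 and 1 forces A.
So the root 0 does not force A implies not A; the model is a countermodel.

Yes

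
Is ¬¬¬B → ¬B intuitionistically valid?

Yes

This is triple-negation reduction, which is intuitionistically derivable.
Assume ¬¬¬B and suppose B. Then ¬¬B (double-negation introduction), contradicting ¬¬¬B. So ¬B.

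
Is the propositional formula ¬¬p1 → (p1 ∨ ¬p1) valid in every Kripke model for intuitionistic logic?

This is a variant of double-negation elimination (deriving excluded middle from double negation), which is not intuitionistically valid.
A Kripke countermodel: worlds a, b; order generated by a ≤ b; atoms true at each world — a:{}; b:{p1}.
a ⊮ ¬¬p1 → (p1 ∨ ¬p1): already at a itself, a ⊩ ¬¬p1 but a ⊮ p1 ∨ ¬p1.
a ⊮ p1 ∨ ¬p1: neither disjunct is forced at a.
a lacks atom p1, so a ⊮ p1.
So the root a does not force the formula.

No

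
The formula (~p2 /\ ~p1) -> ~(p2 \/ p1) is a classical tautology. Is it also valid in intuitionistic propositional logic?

This is a constructively valid De Morgan direction (conjunction of negations to negated disjunction), which is intuitionistically derivable.
If both ~p2 and ~p1 hold at a world, no accessible world forces p2 or forces p1, so none forces p2 \/ p1.

Yes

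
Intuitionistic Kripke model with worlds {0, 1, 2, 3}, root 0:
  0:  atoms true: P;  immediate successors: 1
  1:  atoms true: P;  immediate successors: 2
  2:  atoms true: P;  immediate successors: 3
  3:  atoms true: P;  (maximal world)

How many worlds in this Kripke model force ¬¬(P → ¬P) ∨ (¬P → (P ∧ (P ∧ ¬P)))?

0: forces it.
1: forces it.
2: forces it.
3: forces it.
Worlds forcing the formula: {0, 1, 2, 3}.

4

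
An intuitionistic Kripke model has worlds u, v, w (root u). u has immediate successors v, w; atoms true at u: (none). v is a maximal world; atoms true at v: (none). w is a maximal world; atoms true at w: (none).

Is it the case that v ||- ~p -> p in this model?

v ||-/- ~p -> p: already at v itself, v ||- ~p but v ||-/- p.
v lacks atom p, so v ||-/- p.

No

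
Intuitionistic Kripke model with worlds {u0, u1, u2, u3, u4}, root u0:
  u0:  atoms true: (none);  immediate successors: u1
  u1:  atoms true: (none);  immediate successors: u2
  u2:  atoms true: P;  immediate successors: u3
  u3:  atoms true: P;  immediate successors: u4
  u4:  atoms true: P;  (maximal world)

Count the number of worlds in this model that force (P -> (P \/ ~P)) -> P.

3

u0: does not force it — u0 ||-/- (P -> (P \/ ~P)) -> P: already at u0 itself, u0 ||- P -> (P \/ ~P) but u0 ||-/- P.
u1: does not force it.
u2: forces it.
u3: forces it.
u4: forces it.
Worlds forcing the formula: {u2, u3, u4}.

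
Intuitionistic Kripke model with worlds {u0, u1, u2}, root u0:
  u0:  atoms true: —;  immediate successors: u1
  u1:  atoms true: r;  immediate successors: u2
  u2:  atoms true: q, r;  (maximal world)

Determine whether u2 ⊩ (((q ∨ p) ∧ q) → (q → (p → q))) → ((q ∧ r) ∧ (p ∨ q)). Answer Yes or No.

u2 ⊩ (((q ∨ p) ∧ q) → (q → (p → q))) → ((q ∧ r) ∧ (p ∨ q)): every world accessible from u2 that forces ((q ∨ p) ∧ q) → (q → (p → q)) (namely u2) also forces (q ∧ r) ∧ (p ∨ q).

Yes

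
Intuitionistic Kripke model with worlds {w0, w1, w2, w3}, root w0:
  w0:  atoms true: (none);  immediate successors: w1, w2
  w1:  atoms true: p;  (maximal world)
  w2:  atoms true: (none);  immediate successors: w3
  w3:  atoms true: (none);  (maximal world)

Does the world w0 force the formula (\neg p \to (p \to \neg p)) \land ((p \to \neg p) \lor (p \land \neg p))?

No

w0 \nVdash (\neg p \to (p \to \neg p)) \land ((p \to \neg p) \lor (p \land \neg p)) since w0 fails (p \to \neg p) \lor (p \land \neg p).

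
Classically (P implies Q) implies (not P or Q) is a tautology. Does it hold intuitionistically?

This is the material-implication-as-disjunction principle, which is not intuitionistically valid.
A Kripke countermodel: worlds a, b; order generated by a <= b; atoms true at each world — a:{}; b:{P,Q}.
a does not force (P implies Q) implies (not P or Q): already at a itself, a forces P implies Q but a does not force not P or Q.
a does not force not P or Q: neither disjunct is forced at a.
a does not force not P since b is accessible from a and b forces P.
So the root a does not force the formula.

No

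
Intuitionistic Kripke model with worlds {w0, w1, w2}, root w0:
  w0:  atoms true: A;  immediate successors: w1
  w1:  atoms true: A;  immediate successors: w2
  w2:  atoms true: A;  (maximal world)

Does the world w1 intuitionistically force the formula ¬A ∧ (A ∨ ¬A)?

No

w1 ⊮ ¬A ∧ (A ∨ ¬A) since w1 fails ¬A.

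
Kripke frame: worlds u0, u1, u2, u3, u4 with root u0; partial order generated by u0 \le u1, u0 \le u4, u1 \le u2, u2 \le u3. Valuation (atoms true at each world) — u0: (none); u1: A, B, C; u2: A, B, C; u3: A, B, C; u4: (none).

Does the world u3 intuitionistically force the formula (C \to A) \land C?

u3 \Vdash (C \to A) \land C since u3 forces both conjuncts.

Yes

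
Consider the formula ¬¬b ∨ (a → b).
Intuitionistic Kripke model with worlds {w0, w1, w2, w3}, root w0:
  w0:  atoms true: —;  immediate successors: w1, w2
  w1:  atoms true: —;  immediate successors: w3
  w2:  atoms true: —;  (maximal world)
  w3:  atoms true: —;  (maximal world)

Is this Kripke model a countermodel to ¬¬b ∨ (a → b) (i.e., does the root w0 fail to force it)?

w0 ⊩ ¬¬b ∨ (a → b) via the disjunct a → b.
So the root w0 forces ¬¬b ∨ (a → b); the model is not a countermodel.

No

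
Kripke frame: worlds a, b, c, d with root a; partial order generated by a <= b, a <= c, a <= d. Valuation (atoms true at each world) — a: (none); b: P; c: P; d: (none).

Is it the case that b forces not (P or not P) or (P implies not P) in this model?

No

b does not force not (P or not P) or (P implies not P): neither disjunct is forced at b.
b does not force not (P or not P) since b is accessible from b and b forces P or not P.
b forces P or not P via the disjunct P.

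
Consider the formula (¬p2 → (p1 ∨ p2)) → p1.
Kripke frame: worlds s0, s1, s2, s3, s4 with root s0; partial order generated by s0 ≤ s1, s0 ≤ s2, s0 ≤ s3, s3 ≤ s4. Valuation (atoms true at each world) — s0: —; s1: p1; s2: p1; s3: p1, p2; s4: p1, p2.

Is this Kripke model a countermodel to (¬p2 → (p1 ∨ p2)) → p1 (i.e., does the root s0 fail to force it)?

Yes

s0 ⊮ (¬p2 → (p1 ∨ p2)) → p1: already at s0 itself, s0 ⊩ ¬p2 → (p1 ∨ p2) but s0 ⊮ p1.
s0 lacks atom p1, so s0 ⊮ p1.
So the root s0 does not force (¬p2 → (p1 ∨ p2)) → p1; the model is a countermodel.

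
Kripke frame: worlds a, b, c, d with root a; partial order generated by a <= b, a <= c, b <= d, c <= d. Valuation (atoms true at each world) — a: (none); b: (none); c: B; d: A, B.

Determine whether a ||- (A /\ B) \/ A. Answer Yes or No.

No

a ||-/- (A /\ B) \/ A: neither disjunct is forced at a.
a ||-/- A /\ B since a fails A.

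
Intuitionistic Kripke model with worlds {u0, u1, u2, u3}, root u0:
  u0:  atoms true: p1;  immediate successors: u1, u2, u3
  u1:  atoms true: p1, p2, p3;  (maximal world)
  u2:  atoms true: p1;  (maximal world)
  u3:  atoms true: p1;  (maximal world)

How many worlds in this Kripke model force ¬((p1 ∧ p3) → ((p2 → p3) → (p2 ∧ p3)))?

0

u0: does not force it — u0 ⊮ ¬((p1 ∧ p3) → ((p2 → p3) → (p2 ∧ p3))) since u0 is accessible from u0 and u0 ⊩ (p1 ∧ p3) → ((p2 → p3) → (p2 ∧ p3)).
u1: does not force it — u1 ⊮ ¬((p1 ∧ p3) → ((p2 → p3) → (p2 ∧ p3))) since u1 is accessible from u1 and u1 ⊩ (p1 ∧ p3) → ((p2 → p3) → (p2 ∧ p3)).
u2: does not force it — u2 ⊮ ¬((p1 ∧ p3) → ((p2 → p3) → (p2 ∧ p3))) since u2 is accessible from u2 and u2 ⊩ (p1 ∧ p3) → ((p2 → p3) → (p2 ∧ p3)).
u3: does not force it.
Worlds forcing the formula: { }.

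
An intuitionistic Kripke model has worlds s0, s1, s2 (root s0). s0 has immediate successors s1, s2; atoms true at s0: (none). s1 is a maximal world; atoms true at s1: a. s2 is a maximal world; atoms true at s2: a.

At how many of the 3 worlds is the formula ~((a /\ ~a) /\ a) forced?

s0: forces it.
s1: forces it.
s2: forces it.
Worlds forcing the formula: {s0, s1, s2}.

3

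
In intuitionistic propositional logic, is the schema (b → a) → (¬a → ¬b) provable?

This is the forward direction of contraposition, which is intuitionistically derivable.
Assume b → a and ¬a. If b held then a would follow, contradicting ¬a; so ¬b.

Yes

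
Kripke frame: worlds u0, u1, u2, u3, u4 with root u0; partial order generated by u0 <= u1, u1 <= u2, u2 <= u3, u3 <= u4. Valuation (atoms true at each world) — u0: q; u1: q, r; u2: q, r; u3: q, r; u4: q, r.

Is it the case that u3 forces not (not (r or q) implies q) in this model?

u3 does not force not (not (r or q) implies q) since u3 is accessible from u3 and u3 forces not (r or q) implies q.
u3 forces not (r or q) implies q vacuously: no world accessible from u3 forces the antecedent not (r or q).

No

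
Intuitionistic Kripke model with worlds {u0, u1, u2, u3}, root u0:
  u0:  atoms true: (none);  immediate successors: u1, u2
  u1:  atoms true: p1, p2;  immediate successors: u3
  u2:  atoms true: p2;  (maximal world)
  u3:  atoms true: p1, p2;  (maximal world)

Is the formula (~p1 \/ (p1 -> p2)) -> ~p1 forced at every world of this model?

No

Not every world: u0 ||-/- (~p1 \/ (p1 -> p2)) -> ~p1.
u0 ||-/- (~p1 \/ (p1 -> p2)) -> ~p1: already at u0 itself, u0 ||- ~p1 \/ (p1 -> p2) but u0 ||-/- ~p1.
u0 ||-/- ~p1 since u1 is accessible from u0 and u1 ||- p1.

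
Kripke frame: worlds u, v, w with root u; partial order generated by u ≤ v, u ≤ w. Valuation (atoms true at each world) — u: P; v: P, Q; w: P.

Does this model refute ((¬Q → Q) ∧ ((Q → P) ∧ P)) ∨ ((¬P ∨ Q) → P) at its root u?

u ⊩ ((¬Q → Q) ∧ ((Q → P) ∧ P)) ∨ ((¬P ∨ Q) → P) via the disjunct (¬P ∨ Q) → P.
So the root u forces ((¬Q → Q) ∧ ((Q → P) ∧ P)) ∨ ((¬P ∨ Q) → P); the model is not a countermodel.

No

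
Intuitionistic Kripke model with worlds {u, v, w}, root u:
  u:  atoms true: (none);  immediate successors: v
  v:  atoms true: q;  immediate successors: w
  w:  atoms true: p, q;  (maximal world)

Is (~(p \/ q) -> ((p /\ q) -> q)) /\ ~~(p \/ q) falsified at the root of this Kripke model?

u ||- (~(p \/ q) -> ((p /\ q) -> q)) /\ ~~(p \/ q) since u forces both conjuncts.
So the root u forces (~(p \/ q) -> ((p /\ q) -> q)) /\ ~~(p \/ q); the model is not a countermodel.

No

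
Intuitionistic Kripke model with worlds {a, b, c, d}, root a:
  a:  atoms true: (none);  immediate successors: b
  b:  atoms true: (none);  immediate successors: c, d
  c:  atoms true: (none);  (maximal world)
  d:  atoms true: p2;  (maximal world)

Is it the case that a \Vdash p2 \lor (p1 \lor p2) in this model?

a \nVdash p2 \lor (p1 \lor p2): neither disjunct is forced at a.
a lacks atom p2, so a \nVdash p2.

No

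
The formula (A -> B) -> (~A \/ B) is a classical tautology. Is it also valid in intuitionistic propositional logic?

No

This is the material-implication-as-disjunction principle, which is not intuitionistically valid.
A Kripke countermodel: worlds 0, 1; order generated by 0 <= 1; atoms true at each world — 0:{}; 1:{A,B}.
0 ||-/- (A -> B) -> (~A \/ B): already at 0 itself, 0 ||- A -> B but 0 ||-/- ~A \/ B.
0 ||-/- ~A \/ B: neither disjunct is forced at 0.
0 ||-/- ~A since 1 is accessible from 0 and 1 ||- A.
So the root 0 does not force the formula.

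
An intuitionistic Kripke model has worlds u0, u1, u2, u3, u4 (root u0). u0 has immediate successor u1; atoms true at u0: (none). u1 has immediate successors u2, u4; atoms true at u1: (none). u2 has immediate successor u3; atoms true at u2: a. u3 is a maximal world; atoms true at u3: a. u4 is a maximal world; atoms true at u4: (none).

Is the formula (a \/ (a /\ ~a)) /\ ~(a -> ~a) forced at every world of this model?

Not every world: u0 ||-/- (a \/ (a /\ ~a)) /\ ~(a -> ~a).
u0 ||-/- (a \/ (a /\ ~a)) /\ ~(a -> ~a) since u0 fails a \/ (a /\ ~a).

No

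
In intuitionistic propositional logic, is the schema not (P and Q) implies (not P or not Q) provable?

This is the constructively invalid direction of De Morgan's law for conjunction, which is not intuitionistically valid.
A Kripke countermodel: worlds u0, u1, u2; order generated by u0 <= u1, u0 <= u2; atoms true at each world — u0:{}; u1:{P}; u2:{Q}.
u0 does not force not (P and Q) implies (not P or not Q): already at u0 itself, u0 forces not (P and Q) but u0 does not force not P or not Q.
u0 does not force not P or not Q: neither disjunct is forced at u0.
u0 does not force not P since u1 is accessible from u0 and u1 forces P.
So the root u0 does not force the formula.

No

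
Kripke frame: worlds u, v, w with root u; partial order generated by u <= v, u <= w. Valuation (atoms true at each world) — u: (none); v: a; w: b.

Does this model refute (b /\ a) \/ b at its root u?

u ||-/- (b /\ a) \/ b: neither disjunct is forced at u.
u ||-/- b /\ a since u fails b.
So the root u does not force (b /\ a) \/ b; the model is a countermodel.

Yes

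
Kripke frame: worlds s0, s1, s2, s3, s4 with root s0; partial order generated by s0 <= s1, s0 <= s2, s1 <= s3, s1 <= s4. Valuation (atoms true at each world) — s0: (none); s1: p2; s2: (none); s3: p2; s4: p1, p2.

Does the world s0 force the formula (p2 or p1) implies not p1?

No

s0 does not force (p2 or p1) implies not p1: at the accessible world s1, s1 forces p2 or p1 but s1 does not force not p1.
s1 does not force not p1 since s4 is accessible from s1 and s4 forces p1.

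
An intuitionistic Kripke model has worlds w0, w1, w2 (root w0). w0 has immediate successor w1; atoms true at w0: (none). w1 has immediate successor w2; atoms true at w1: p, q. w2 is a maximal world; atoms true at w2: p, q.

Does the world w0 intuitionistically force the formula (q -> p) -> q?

No

w0 ||-/- (q -> p) -> q: already at w0 itself, w0 ||- q -> p but w0 ||-/- q.
w0 lacks atom q, so w0 ||-/- q.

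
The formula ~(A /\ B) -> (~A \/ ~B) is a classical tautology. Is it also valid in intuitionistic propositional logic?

No

This is the constructively invalid direction of De Morgan's law for conjunction, which is not intuitionistically valid.
A Kripke countermodel: worlds a, b, c; order generated by a <= b, a <= c; atoms true at each world — a:{}; b:{A}; c:{B}.
a ||-/- ~(A /\ B) -> (~A \/ ~B): already at a itself, a ||- ~(A /\ B) but a ||-/- ~A \/ ~B.
a ||-/- ~A \/ ~B: neither disjunct is forced at a.
a ||-/- ~A since b is accessible from a and b ||- A.
So the root a does not force the formula.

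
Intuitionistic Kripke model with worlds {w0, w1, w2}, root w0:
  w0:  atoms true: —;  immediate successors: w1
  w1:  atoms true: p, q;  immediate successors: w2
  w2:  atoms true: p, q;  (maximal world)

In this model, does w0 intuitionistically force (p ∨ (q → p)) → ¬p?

No

w0 ⊮ (p ∨ (q → p)) → ¬p: already at w0 itself, w0 ⊩ p ∨ (q → p) but w0 ⊮ ¬p.
w0 ⊮ ¬p since w1 is accessible from w0 and w1 ⊩ p.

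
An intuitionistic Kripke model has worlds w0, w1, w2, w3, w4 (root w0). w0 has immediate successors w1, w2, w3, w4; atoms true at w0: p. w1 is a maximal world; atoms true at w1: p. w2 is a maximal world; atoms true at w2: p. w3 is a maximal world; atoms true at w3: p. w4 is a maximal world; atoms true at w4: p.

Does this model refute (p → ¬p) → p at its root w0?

No

w0 ⊩ (p → ¬p) → p vacuously: no world accessible from w0 forces the antecedent p → ¬p.
So the root w0 forces (p → ¬p) → p; the model is not a countermodel.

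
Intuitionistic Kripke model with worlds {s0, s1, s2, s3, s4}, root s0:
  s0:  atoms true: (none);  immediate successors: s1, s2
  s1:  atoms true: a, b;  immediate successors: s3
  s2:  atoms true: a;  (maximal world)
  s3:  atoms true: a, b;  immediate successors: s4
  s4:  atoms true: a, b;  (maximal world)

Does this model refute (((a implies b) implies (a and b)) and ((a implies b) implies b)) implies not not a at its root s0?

s0 forces (((a implies b) implies (a and b)) and ((a implies b) implies b)) implies not not a: every world accessible from s0 that forces ((a implies b) implies (a and b)) and ((a implies b) implies b) (namely s0, s1, s2, s3, s4) also forces not not a.
So the root s0 forces (((a implies b) implies (a and b)) and ((a implies b) implies b)) implies not not a; the model is not a countermodel.

No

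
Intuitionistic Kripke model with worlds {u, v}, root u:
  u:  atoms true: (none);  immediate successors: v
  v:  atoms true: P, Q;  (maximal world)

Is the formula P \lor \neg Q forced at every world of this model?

No

Not every world: u \nVdash P \lor \neg Q.
u \nVdash P \lor \neg Q: neither disjunct is forced at u.
u lacks atom P, so u \nVdash P.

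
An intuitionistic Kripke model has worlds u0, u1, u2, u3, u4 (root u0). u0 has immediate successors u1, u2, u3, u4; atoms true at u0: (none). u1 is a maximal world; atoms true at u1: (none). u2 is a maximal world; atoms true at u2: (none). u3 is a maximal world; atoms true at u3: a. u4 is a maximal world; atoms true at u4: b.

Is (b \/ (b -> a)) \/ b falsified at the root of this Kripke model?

u0 ||-/- (b \/ (b -> a)) \/ b: neither disjunct is forced at u0.
u0 ||-/- b \/ (b -> a): neither disjunct is forced at u0.
u0 lacks atom b, so u0 ||-/- b.
So the root u0 does not force (b \/ (b -> a)) \/ b; the model is a countermodel.

Yes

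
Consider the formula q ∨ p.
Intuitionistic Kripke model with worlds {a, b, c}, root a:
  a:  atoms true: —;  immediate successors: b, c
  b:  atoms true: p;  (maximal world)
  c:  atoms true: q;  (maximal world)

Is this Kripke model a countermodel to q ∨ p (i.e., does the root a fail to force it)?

Yes

a ⊮ q ∨ p: neither disjunct is forced at a.
a lacks atom q, so a ⊮ q.
So the root a does not force q ∨ p; the model is a countermodel.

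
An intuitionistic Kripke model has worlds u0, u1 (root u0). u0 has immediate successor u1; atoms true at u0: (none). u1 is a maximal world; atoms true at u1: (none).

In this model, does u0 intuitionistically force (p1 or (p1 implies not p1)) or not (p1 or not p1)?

Yes

u0 forces (p1 or (p1 implies not p1)) or not (p1 or not p1) via the disjunct p1 or (p1 implies not p1).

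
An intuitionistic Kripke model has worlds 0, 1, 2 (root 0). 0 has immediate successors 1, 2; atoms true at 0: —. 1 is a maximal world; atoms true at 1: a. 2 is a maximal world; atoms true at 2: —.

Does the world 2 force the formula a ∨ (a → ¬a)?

Yes

2 ⊩ a ∨ (a → ¬a) via the disjunct a → ¬a.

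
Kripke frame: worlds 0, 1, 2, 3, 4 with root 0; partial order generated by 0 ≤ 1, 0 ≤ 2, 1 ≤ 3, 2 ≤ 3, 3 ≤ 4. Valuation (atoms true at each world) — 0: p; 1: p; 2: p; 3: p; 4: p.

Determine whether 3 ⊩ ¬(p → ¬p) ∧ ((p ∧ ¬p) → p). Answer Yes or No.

3 ⊩ ¬(p → ¬p) ∧ ((p ∧ ¬p) → p) since 3 forces both conjuncts.

Yes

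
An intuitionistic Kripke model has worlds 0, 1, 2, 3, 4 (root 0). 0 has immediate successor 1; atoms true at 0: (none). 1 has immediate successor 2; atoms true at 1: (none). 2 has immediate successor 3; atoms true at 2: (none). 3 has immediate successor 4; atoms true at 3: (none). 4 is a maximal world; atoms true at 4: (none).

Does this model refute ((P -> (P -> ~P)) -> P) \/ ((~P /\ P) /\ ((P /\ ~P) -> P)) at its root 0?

0 ||-/- ((P -> (P -> ~P)) -> P) \/ ((~P /\ P) /\ ((P /\ ~P) -> P)): neither disjunct is forced at 0.
0 ||-/- (P -> (P -> ~P)) -> P: already at 0 itself, 0 ||- P -> (P -> ~P) but 0 ||-/- P.
0 lacks atom P, so 0 ||-/- P.
So the root 0 does not force ((P -> (P -> ~P)) -> P) \/ ((~P /\ P) /\ ((P /\ ~P) -> P)); the model is a countermodel.

Yes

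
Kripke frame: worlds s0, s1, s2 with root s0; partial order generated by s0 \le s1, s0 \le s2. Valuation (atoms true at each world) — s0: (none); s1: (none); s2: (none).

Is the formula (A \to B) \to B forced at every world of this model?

Not every world: s0 \nVdash (A \to B) \to B.
s0 \nVdash (A \to B) \to B: already at s0 itself, s0 \Vdash A \to B but s0 \nVdash B.
s0 lacks atom B, so s0 \nVdash B.

No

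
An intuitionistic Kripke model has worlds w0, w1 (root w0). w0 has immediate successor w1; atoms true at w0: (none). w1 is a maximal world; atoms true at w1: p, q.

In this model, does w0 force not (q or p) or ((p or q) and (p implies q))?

No

w0 does not force not (q or p) or ((p or q) and (p implies q)): neither disjunct is forced at w0.
w0 does not force not (q or p) since w1 is accessible from w0 and w1 forces q or p.
w1 forces q or p via the disjunct q.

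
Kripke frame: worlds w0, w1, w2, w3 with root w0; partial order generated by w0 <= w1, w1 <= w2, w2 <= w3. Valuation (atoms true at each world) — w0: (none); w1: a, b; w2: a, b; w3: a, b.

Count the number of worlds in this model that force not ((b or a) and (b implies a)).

w0: does not force it — w0 does not force not ((b or a) and (b implies a)) since w1 is accessible from w0 and w1 forces (b or a) and (b implies a).
w1: does not force it.
w2: does not force it.
w3: does not force it.
Worlds forcing the formula: { }.

0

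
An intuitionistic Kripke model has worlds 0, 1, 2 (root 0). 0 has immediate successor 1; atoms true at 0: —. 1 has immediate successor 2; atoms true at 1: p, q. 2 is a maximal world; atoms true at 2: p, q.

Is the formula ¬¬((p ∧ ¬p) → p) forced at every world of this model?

0 ⊩ ¬¬((p ∧ ¬p) → p): no world accessible from 0 forces ¬((p ∧ ¬p) → p).
Since the root 0 forces ¬¬((p ∧ ¬p) → p) and forcing is persistent (monotone upward), every world forces it.

Yes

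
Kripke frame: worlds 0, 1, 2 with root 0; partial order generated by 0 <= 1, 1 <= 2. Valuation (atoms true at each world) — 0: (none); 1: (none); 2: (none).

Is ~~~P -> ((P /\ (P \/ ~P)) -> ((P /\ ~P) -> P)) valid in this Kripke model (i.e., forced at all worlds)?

0 ||- ~~~P -> ((P /\ (P \/ ~P)) -> ((P /\ ~P) -> P)): every world accessible from 0 that forces ~~~P (namely 0, 1, 2) also forces (P /\ (P \/ ~P)) -> ((P /\ ~P) -> P).
Since the root 0 forces ~~~P -> ((P /\ (P \/ ~P)) -> ((P /\ ~P) -> P)) and forcing is persistent (monotone upward), every world forces it.

Yes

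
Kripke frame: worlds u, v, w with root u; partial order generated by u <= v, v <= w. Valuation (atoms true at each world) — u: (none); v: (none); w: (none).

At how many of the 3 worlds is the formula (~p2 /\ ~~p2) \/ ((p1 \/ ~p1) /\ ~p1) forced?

u: forces it.
v: forces it.
w: forces it.
Worlds forcing the formula: {u, v, w}.

3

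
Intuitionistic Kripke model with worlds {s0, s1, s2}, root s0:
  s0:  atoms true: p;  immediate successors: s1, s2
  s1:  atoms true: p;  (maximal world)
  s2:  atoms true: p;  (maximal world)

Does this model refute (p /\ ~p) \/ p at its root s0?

s0 ||- (p /\ ~p) \/ p via the disjunct p.
So the root s0 forces (p /\ ~p) \/ p; the model is not a countermodel.

No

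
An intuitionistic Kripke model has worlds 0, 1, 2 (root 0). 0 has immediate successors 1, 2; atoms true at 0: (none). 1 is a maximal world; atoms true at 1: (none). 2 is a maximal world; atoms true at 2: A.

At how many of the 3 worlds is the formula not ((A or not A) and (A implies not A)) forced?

1

0: does not force it — 0 does not force not ((A or not A) and (A implies not A)) since 1 is accessible from 0 and 1 forces (A or not A) and (A implies not A).
1: does not force it — 1 does not force not ((A or not A) and (A implies not A)) since 1 is accessible from 1 and 1 forces (A or not A) and (A implies not A).
2: forces it.
Worlds forcing the formula: {2}.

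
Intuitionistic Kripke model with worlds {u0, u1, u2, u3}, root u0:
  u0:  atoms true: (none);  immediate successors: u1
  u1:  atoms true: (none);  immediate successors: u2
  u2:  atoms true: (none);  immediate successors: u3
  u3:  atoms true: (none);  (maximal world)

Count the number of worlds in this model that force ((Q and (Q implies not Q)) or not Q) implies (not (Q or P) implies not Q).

4

u0: forces it.
u1: forces it.
u2: forces it.
u3: forces it.
Worlds forcing the formula: {u0, u1, u2, u3}.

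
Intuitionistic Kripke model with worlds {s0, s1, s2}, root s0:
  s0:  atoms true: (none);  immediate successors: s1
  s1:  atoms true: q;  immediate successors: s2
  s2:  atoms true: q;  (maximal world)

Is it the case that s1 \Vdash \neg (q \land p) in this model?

Yes

s1 \Vdash \neg (q \land p): no world accessible from s1 forces q \land p.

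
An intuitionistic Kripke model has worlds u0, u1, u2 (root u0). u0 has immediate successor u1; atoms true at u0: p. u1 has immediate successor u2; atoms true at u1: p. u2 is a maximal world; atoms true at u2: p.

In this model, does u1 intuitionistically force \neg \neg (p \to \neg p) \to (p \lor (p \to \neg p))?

u1 \Vdash \neg \neg (p \to \neg p) \to (p \lor (p \to \neg p)) vacuously: no world accessible from u1 forces the antecedent \neg \neg (p \to \neg p).

Yes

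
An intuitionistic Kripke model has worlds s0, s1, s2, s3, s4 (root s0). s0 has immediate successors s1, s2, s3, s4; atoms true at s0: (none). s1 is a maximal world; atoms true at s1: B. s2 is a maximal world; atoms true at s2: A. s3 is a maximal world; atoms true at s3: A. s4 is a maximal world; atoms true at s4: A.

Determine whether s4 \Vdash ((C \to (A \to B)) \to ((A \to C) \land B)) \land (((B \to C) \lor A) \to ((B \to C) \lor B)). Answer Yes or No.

No

s4 \nVdash ((C \to (A \to B)) \to ((A \to C) \land B)) \land (((B \to C) \lor A) \to ((B \to C) \lor B)) since s4 fails (C \to (A \to B)) \to ((A \to C) \land B).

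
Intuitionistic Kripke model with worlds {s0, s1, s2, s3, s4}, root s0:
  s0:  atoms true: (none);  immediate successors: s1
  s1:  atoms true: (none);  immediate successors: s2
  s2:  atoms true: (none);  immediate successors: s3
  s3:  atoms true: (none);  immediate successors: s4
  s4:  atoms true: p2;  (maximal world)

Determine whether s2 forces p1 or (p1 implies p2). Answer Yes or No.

s2 forces p1 or (p1 implies p2) via the disjunct p1 implies p2.

Yes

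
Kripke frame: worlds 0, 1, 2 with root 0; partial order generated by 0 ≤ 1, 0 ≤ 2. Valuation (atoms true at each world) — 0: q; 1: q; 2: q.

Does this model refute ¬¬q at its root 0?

0 ⊩ ¬¬q: no world accessible from 0 forces ¬q.
So the root 0 forces ¬¬q; the model is not a countermodel.

No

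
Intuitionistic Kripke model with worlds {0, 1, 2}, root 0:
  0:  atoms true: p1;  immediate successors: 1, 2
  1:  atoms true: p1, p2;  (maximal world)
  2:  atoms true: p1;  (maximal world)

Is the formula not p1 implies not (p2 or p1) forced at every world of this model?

0 forces not p1 implies not (p2 or p1) vacuously: no world accessible from 0 forces the antecedent not p1.
Since the root 0 forces not p1 implies not (p2 or p1) and forcing is persistent (monotone upward), every world forces it.

Yes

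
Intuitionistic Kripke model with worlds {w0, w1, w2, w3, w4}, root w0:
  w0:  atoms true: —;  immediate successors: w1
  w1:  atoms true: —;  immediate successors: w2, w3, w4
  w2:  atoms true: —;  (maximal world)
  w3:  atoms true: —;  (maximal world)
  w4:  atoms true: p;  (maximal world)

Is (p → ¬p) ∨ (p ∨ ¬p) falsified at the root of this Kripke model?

w0 ⊮ (p → ¬p) ∨ (p ∨ ¬p): neither disjunct is forced at w0.
w0 ⊮ p → ¬p: at the accessible world w4, w4 ⊩ p but w4 ⊮ ¬p.
w4 ⊮ ¬p since w4 is accessible from w4 and w4 ⊩ p.
So the root w0 does not force (p → ¬p) ∨ (p ∨ ¬p); the model is a countermodel.

Yes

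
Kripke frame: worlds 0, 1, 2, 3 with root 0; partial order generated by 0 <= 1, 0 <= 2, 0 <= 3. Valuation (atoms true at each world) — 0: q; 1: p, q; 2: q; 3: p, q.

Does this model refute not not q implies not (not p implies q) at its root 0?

0 does not force not not q implies not (not p implies q): already at 0 itself, 0 forces not not q but 0 does not force not (not p implies q).
0 does not force not (not p implies q) since 0 is accessible from 0 and 0 forces not p implies q.
0 forces not p implies q: every world accessible from 0 that forces not p (namely 2) also forces q.
So the root 0 does not force not not q implies not (not p implies q); the model is a countermodel.

Yes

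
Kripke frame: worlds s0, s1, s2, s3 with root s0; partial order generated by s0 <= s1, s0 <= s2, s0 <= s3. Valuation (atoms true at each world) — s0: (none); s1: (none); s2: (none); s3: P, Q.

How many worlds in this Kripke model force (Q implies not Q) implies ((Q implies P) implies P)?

1

s0: does not force it — s0 does not force (Q implies not Q) implies ((Q implies P) implies P): at the accessible world s1, s1 forces Q implies not Q but s1 does not force (Q implies P) implies P.
s1: does not force it — s1 does not force (Q implies not Q) implies ((Q implies P) implies P): already at s1 itself, s1 forces Q implies not Q but s1 does not force (Q implies P) implies P.
s2: does not force it — s2 does not force (Q implies not Q) implies ((Q implies P) implies P): already at s2 itself, s2 forces Q implies not Q but s2 does not force (Q implies P) implies P.
s3: forces it.
Worlds forcing the formula: {s3}.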